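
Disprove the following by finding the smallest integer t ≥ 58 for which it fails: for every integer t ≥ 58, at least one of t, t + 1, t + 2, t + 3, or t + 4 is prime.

t = 58: 59 is prime.
t = 59: 59 is prime.
t = 60: 61 is prime.
t = 61: 61 is prime.
t = 62: 62 = 2 × 31; 63 = 3 × 21; 64 = 2 × 32; 65 = 5 × 13; 66 = 2 × 33 — all composite.
So t = 62 is the smallest counterexample.

t = 62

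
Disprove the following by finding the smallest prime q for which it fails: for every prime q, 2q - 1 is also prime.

A counterexample is any prime q such that 2q - 1 is not prime; we check each in order.
q = 2: 2q - 1 = 3, prime.
q = 3: 2q - 1 = 5, prime.
q = 5: 2q - 1 = 9 = 3 × 3, not prime.
Thus q = 5 disproves the claim, and no smaller q works.

q = 5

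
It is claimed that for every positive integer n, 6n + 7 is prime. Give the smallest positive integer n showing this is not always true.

n = 3

Check each positive integer n in order until 6n + 7 is not prime.
For n = 1, 2 the conclusion holds.
n = 3: 6n + 7 = 25 = 5 × 5, composite.
Thus n = 3 disproves the claim, and no smaller n works.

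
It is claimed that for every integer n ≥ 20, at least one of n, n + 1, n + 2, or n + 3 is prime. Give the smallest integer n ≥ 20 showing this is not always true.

n = 24

A counterexample is any integer n ≥ 20 such that n, n + 1, n + 2, n + 3 are all composite; we check each in order.
n = 20: 23 is prime.
n = 21: 23 is prime.
n = 22: 23 is prime.
n = 23: 23 is prime.
n = 24: 24 = 2 × 12; 25 = 5 × 5; 26 = 2 × 13; 27 = 3 × 9 — all composite.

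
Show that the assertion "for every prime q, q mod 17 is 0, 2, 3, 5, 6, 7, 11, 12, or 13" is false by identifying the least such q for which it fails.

q = 31

A counterexample is any prime q such that the claim fails; we check each in order.
For q = 2, 3, 5, 7, 11, 13, 17, 19, 23, 29 the conclusion holds.
q = 31: 31 mod 17 = 14 — not in {0, 2, 3, 5, 6, 7, 11, 12, 13}.
Thus q = 31 disproves the claim, and no smaller q works.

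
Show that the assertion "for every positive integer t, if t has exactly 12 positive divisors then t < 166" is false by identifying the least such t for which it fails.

t = 198

We need the least positive integer t for which t has exactly 12 positive divisors but the claim fails.
The first 12 eligible values, up to t = 160, all satisfy the conclusion.
t = 198: τ(198) = 12; 198 ≥ 166.
Thus t = 198 disproves the claim, and no smaller t works.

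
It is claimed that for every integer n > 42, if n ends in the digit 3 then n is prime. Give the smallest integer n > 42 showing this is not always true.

We need the least integer n > 42 for which n ends in the digit 3 but n is not prime.
For n = 43, 53 the conclusion holds.
n = 63: 63 ends in 3; 63 = 3 × 21, composite.

n = 63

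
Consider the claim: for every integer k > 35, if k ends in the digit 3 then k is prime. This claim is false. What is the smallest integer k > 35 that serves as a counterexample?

k = 43: 43 ends in 3 and is prime.
k = 53: 53 ends in 3 and is prime.
k = 63: 63 ends in 3; 63 = 3 × 21, composite.

k = 63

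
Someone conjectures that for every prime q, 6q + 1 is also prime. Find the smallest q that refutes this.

A counterexample is any prime q such that 6q + 1 is not prime; we check each in order.
q = 2: 6q + 1 = 13, prime.
q = 3: 6q + 1 = 19, prime.
q = 5: 6q + 1 = 31, prime.
q = 7: 6q + 1 = 43, prime.
q = 11: 6q + 1 = 67, prime.
q = 13: 6q + 1 = 79, prime.
q = 17: 6q + 1 = 103, prime.
q = 19: 6q + 1 = 115 = 5 × 23, not prime.

q = 19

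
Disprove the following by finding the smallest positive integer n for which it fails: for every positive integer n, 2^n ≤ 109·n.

We need the least positive integer n for which 2^n > 109·n.
The first 10 eligible values, up to n = 10, all satisfy the conclusion.
n = 11: 2^n = 2048 and 109·n = 1199, so 2048 > 1199.
Hence n = 11 is a counterexample.

n = 11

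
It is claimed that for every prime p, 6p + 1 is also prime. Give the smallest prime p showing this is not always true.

We need the least prime p for which 6p + 1 is not prime.
p = 2: 6p + 1 = 13, prime.
p = 3: 6p + 1 = 19, prime.
p = 5: 6p + 1 = 31, prime.
p = 7: 6p + 1 = 43, prime.
p = 11: 6p + 1 = 67, prime.
p = 13: 6p + 1 = 79, prime.
p = 17: 6p + 1 = 103, prime.
p = 19: 6p + 1 = 115 = 5 × 23, not prime.

p = 19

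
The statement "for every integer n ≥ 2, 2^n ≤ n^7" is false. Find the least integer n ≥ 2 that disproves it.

For n = 2, 3, 4, 5, …, 34, 35, 36 the conclusion holds.
n = 37: 2^n = 137438953472 and n^7 = 94931877133, so 137438953472 > 94931877133.
Thus n = 37 disproves the claim, and no smaller n works.

n = 37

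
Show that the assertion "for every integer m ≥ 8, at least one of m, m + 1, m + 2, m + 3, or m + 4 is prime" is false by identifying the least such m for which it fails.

For m = 8, 9, 10, 11, …, 21, 22, 23 the conclusion holds.
m = 24: 24 = 2 × 12; 25 = 5 × 5; 26 = 2 × 13; 27 = 3 × 9; 28 = 2 × 14 — all composite.

m = 24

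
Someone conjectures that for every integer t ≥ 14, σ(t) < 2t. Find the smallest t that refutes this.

Check each integer t ≥ 14 in order until the claim fails.
t = 14: σ(14) = 24; 24 < 28.
t = 15: σ(15) = 24; 24 < 30.
t = 16: σ(16) = 31; 31 < 32.
t = 17: σ(17) = 18; 18 < 34.
t = 18: σ(18) = 39; 39 ≥ 36.

t = 18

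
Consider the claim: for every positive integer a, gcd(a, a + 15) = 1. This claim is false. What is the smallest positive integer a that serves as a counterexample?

a = 3

We need the least positive integer a for which gcd(a, a + 15) > 1.
For a = 1, 2 the conclusion holds.
a = 3: gcd(3, 18) = 3.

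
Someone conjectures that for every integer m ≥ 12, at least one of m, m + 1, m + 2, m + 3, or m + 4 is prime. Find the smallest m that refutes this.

Check each integer m ≥ 12 in order until m, m + 1, m + 2, m + 3, m + 4 are all composite.
For m = 12, 13, 14, 15, …, 21, 22, 23 the conclusion holds.
m = 24: 24 = 2 × 12; 25 = 5 × 5; 26 = 2 × 13; 27 = 3 × 9; 28 = 2 × 14 — all composite.
So m = 24 is the smallest counterexample.

m = 24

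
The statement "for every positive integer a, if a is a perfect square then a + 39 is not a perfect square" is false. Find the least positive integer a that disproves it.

a = 25

For a = 1, 4, 9, 16 the conclusion holds.
a = 25: 25 = 5² and 25 + 39 = 64 = 8².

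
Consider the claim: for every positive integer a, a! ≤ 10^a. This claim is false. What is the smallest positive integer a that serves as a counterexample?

a = 25

Check each positive integer a in order until a! > 10^a.
For a = 1, 2, 3, 4, …, 22, 23, 24 the conclusion holds.
a = 25: a! = 15511210043330985984000000 and 10^a = 10000000000000000000000000, so 15511210043330985984000000 > 10000000000000000000000000.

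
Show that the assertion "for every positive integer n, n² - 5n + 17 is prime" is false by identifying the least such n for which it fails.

For n = 1, 2, 3, 4, …, 10, 11, 12 the conclusion holds.
n = 13: n² - 5n + 17 = 121 = 11 × 11, composite.

n = 13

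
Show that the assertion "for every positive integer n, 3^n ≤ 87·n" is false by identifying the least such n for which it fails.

The first 5 eligible values, up to n = 5, all satisfy the conclusion.
n = 6: 3^n = 729 and 87·n = 522, so 729 > 522.

n = 6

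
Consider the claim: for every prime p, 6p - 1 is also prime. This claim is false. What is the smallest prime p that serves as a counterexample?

Check each prime p in order until 6p - 1 is not prime.
The first 4 eligible values, up to p = 7, all satisfy the conclusion.
p = 11: 6p - 1 = 65 = 5 × 13, not prime.
Hence p = 11 is a counterexample.

p = 11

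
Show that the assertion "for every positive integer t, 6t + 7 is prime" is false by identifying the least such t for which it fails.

t = 3

Check each positive integer t in order until 6t + 7 is not prime.
For t = 1, 2 the conclusion holds.
t = 3: 6t + 7 = 25 = 5 × 5, composite.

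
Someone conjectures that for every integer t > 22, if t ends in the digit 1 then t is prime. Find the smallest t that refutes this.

t = 31: 31 ends in 1 and is prime.
t = 41: 41 ends in 1 and is prime.
t = 51: 51 ends in 1; 51 = 3 × 17, composite.

t = 51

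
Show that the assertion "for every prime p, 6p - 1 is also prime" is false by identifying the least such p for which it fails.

p = 11

We need the least prime p for which 6p - 1 is not prime.
For p = 2, 3, 5, 7 the conclusion holds.
p = 11: 6p - 1 = 65 = 5 × 13, not prime.
Thus p = 11 disproves the claim, and no smaller p works.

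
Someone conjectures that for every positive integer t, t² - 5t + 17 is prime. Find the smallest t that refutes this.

t = 13

The first 12 eligible values, up to t = 12, all satisfy the conclusion.
t = 13: t² - 5t + 17 = 121 = 11 × 11, composite.
Hence t = 13 is a counterexample.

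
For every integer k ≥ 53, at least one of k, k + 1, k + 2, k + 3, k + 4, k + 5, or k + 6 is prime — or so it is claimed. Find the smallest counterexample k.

For k = 53, 54, 55, 56, …, 87, 88, 89 the conclusion holds.
k = 90: 90 = 2 × 45; 91 = 7 × 13; 92 = 2 × 46; 93 = 3 × 31; 94 = 2 × 47; 95 = 5 × 19; 96 = 2 × 48 — all composite.
Thus k = 90 disproves the claim, and no smaller k works.

k = 90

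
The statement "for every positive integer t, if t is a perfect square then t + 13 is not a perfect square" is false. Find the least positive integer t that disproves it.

A counterexample is any positive integer t such that t is a perfect square but t + 13 is a perfect square; we check each in order.
The first 5 eligible values, up to t = 25, all satisfy the conclusion.
t = 36: 36 = 6² and 36 + 13 = 49 = 7².
Hence t = 36 is a counterexample.

t = 36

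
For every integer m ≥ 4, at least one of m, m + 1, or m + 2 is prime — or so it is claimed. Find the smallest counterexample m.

We need the least integer m ≥ 4 for which m, m + 1, m + 2 are all composite.
For m = 4, 5, 6, 7 the conclusion holds.
m = 8: 8 = 2 × 4; 9 = 3 × 3; 10 = 2 × 5 — all composite.

m = 8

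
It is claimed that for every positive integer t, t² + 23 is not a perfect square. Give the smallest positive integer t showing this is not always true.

t = 11

The first 10 eligible values, up to t = 10, all satisfy the conclusion.
t = 11: 11² + 23 = 144 = 12², a perfect square.
So t = 11 is the smallest counterexample.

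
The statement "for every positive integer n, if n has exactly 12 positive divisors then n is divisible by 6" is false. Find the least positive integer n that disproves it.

Check each positive integer n in order until n has exactly 12 positive divisors but n is not divisible by 6.
n = 60: τ(60) = 12; 60 mod 6 = 0.
n = 72: τ(72) = 12; 72 mod 6 = 0.
n = 84: τ(84) = 12; 84 mod 6 = 0.
n = 90: τ(90) = 12; 90 mod 6 = 0.
n = 96: τ(96) = 12; 96 mod 6 = 0.
n = 108: τ(108) = 12; 108 mod 6 = 0.
n = 126: τ(126) = 12; 126 mod 6 = 0.
n = 132: τ(132) = 12; 132 mod 6 = 0.
n = 140: τ(140) = 12; 140 mod 6 = 2.
Thus n = 140 disproves the claim, and no smaller n works.

n = 140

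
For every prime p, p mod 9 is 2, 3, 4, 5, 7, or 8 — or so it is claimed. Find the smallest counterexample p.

p = 2: 2 mod 9 = 2.
p = 3: 3 mod 9 = 3.
p = 5: 5 mod 9 = 5.
p = 7: 7 mod 9 = 7.
p = 11: 11 mod 9 = 2.
p = 13: 13 mod 9 = 4.
p = 17: 17 mod 9 = 8.
p = 19: 19 mod 9 = 1 — not in {2, 3, 4, 5, 7, 8}.
So p = 19 is the smallest counterexample.

p = 19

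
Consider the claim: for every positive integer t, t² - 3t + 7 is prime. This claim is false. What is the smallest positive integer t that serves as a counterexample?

We need the least positive integer t for which t² - 3t + 7 is not prime.
t = 1: t² - 3t + 7 = 5, prime.
t = 2: t² - 3t + 7 = 5, prime.
t = 3: t² - 3t + 7 = 7, prime.
t = 4: t² - 3t + 7 = 11, prime.
t = 5: t² - 3t + 7 = 17, prime.
t = 6: t² - 3t + 7 = 25 = 5 × 5, composite.
Hence t = 6 is a counterexample.

t = 6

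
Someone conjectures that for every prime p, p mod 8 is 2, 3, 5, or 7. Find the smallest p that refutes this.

A counterexample is any prime p such that the claim fails; we check each in order.
p = 2: 2 mod 8 = 2.
p = 3: 3 mod 8 = 3.
p = 5: 5 mod 8 = 5.
p = 7: 7 mod 8 = 7.
p = 11: 11 mod 8 = 3.
p = 13: 13 mod 8 = 5.
p = 17: 17 mod 8 = 1 — not in {2, 3, 5, 7}.

p = 17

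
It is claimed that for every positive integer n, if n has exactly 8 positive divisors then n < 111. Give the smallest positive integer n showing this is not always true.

n = 114

We need the least positive integer n for which n has exactly 8 positive divisors but the claim fails.
For n = 24, 30, 40, 42, …, 104, 105, 110 the conclusion holds.
n = 114: τ(114) = 8; 114 ≥ 111.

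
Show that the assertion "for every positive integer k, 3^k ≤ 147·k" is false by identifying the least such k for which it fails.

We need the least positive integer k for which 3^k > 147·k.
k = 1: 3^k = 3 and 147·k = 147, so 3 ≤ 147.
k = 2: 3^k = 9 and 147·k = 294, so 9 ≤ 294.
k = 3: 3^k = 27 and 147·k = 441, so 27 ≤ 441.
k = 4: 3^k = 81 and 147·k = 588, so 81 ≤ 588.
k = 5: 3^k = 243 and 147·k = 735, so 243 ≤ 735.
k = 6: 3^k = 729 and 147·k = 882, so 729 ≤ 882.
k = 7: 3^k = 2187 and 147·k = 1029, so 2187 > 1029.

k = 7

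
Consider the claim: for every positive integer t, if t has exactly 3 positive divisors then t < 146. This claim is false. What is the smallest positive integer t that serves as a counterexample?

t = 169

Check each positive integer t in order until t has exactly 3 positive divisors but the claim fails.
For t = 4, 9, 25, 49, 121 the conclusion holds.
t = 169: τ(169) = 3; 169 ≥ 146.
Thus t = 169 disproves the claim, and no smaller t works.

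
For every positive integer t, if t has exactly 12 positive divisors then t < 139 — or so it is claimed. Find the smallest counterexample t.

Check each positive integer t in order until t has exactly 12 positive divisors but the claim fails.
For t = 60, 72, 84, 90, 96, 108, 126, 132 the conclusion holds.
t = 140: τ(140) = 12; 140 ≥ 139.

t = 140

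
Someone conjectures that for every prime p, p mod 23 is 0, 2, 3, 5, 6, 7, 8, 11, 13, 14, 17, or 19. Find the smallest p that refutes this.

p = 41

For p = 2, 3, 5, 7, …, 29, 31, 37 the conclusion holds.
p = 41: 41 mod 23 = 18 — not in {0, 2, 3, 5, 6, 7, 8, 11, 13, 14, 17, 19}.
Thus p = 41 disproves the claim, and no smaller p works.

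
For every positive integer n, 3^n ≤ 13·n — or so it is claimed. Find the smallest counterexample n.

n = 1: 3^n = 3 and 13·n = 13, so 3 ≤ 13.
n = 2: 3^n = 9 and 13·n = 26, so 9 ≤ 26.
n = 3: 3^n = 27 and 13·n = 39, so 27 ≤ 39.
n = 4: 3^n = 81 and 13·n = 52, so 81 > 52.
Thus n = 4 disproves the claim, and no smaller n works.

n = 4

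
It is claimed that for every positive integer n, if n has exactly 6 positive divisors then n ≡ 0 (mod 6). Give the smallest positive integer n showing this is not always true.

n = 20

We need the least positive integer n for which n has exactly 6 positive divisors but the claim fails.
n = 12: τ(12) = 6; 12 ≡ 0 (mod 6).
n = 18: τ(18) = 6; 18 ≡ 0 (mod 6).
n = 20: τ(20) = 6; 20 ≡ 2 (mod 6).
So n = 20 is the smallest counterexample.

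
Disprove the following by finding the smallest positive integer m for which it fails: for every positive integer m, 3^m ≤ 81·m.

We need the least positive integer m for which 3^m > 81·m.
The first 5 eligible values, up to m = 5, all satisfy the conclusion.
m = 6: 3^m = 729 and 81·m = 486, so 729 > 486.
Thus m = 6 disproves the claim, and no smaller m works.

m = 6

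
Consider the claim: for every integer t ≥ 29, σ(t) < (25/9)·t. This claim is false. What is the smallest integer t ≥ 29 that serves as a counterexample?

t = 60

A counterexample is any integer t ≥ 29 such that the claim fails; we check each in order.
For t = 29, 30, 31, 32, …, 57, 58, 59 the conclusion holds.
t = 60: σ(60) = 168; 168 ≥ 500/3.
Hence t = 60 is a counterexample.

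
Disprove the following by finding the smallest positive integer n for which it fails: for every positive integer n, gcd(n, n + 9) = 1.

Check each positive integer n in order until gcd(n, n + 9) > 1.
For n = 1, 2 the conclusion holds.
n = 3: gcd(3, 12) = 3.
Thus n = 3 disproves the claim, and no smaller n works.

n = 3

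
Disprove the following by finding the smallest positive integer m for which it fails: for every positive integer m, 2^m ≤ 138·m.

m = 11

We need the least positive integer m for which 2^m > 138·m.
For m = 1, 2, 3, 4, 5, 6, 7, 8, 9, 10 the conclusion holds.
m = 11: 2^m = 2048 and 138·m = 1518, so 2048 > 1518.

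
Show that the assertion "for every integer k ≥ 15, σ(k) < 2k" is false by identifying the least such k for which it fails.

We need the least integer k ≥ 15 for which the claim fails.
For k = 15, 16, 17 the conclusion holds.
k = 18: σ(18) = 39; 39 ≥ 36.
Hence k = 18 is a counterexample.

k = 18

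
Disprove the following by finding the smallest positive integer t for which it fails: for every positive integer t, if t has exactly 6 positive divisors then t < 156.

A counterexample is any positive integer t such that t has exactly 6 positive divisors but the claim fails; we check each in order.
For t = 12, 18, 20, 28, …, 147, 148, 153 the conclusion holds.
t = 164: τ(164) = 6; 164 ≥ 156.
Hence t = 164 is a counterexample.

t = 164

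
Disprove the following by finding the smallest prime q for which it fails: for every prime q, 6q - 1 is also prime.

q = 2: 6q - 1 = 11, prime.
q = 3: 6q - 1 = 17, prime.
q = 5: 6q - 1 = 29, prime.
q = 7: 6q - 1 = 41, prime.
q = 11: 6q - 1 = 65 = 5 × 13, not prime.
Thus q = 11 disproves the claim, and no smaller q works.

q = 11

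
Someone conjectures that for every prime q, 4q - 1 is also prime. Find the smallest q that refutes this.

q = 7

Check each prime q in order until 4q - 1 is not prime.
For q = 2, 3, 5 the conclusion holds.
q = 7: 4q - 1 = 27 = 3 × 9, not prime.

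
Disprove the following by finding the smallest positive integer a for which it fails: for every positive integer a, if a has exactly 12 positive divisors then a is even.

We need the least positive integer a for which a has exactly 12 positive divisors but a is odd.
For a = 60, 72, 84, 90, …, 294, 306, 308 the conclusion holds.
a = 315: divisors of 315: 12 divisors; 315 is odd.

a = 315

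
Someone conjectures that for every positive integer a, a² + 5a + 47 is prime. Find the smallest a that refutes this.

a = 38

Check each positive integer a in order until a² + 5a + 47 is not prime.
For a = 1, 2, 3, 4, …, 35, 36, 37 the conclusion holds.
a = 38: a² + 5a + 47 = 1681 = 41 × 41, composite.
Hence a = 38 is a counterexample.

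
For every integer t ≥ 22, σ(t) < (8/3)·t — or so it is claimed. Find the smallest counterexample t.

We need the least integer t ≥ 22 for which the claim fails.
For t = 22, 23, 24, 25, …, 57, 58, 59 the conclusion holds.
t = 60: σ(60) = 168; 168 ≥ 160.

t = 60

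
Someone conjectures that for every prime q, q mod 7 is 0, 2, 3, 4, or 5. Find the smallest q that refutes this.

q = 13

For q = 2, 3, 5, 7, 11 the conclusion holds.
q = 13: 13 mod 7 = 6 — not in {0, 2, 3, 4, 5}.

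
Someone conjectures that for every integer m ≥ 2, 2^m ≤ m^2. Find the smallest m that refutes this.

m = 2: 2^m = 4 and m^2 = 4, so 4 ≤ 4.
m = 3: 2^m = 8 and m^2 = 9, so 8 ≤ 9.
m = 4: 2^m = 16 and m^2 = 16, so 16 ≤ 16.
m = 5: 2^m = 32 and m^2 = 25, so 32 > 25.

m = 5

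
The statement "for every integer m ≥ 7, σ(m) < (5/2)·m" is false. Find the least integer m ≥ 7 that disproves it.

m = 24

We need the least integer m ≥ 7 for which the claim fails.
For m = 7, 8, 9, 10, …, 21, 22, 23 the conclusion holds.
m = 24: σ(24) = 60; 60 ≥ 60.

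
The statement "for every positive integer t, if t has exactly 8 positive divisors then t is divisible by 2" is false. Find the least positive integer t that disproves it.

We need the least positive integer t for which t has exactly 8 positive divisors but t is not divisible by 2.
For t = 24, 30, 40, 42, …, 88, 102, 104 the conclusion holds.
t = 105: τ(105) = 8; 105 mod 2 = 1.
Hence t = 105 is a counterexample.

t = 105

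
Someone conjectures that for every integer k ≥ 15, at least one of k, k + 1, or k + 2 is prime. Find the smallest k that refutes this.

A counterexample is any integer k ≥ 15 such that k, k + 1, k + 2 are all composite; we check each in order.
k = 15: 17 is prime.
k = 16: 17 is prime.
k = 17: 17 is prime.
k = 18: 19 is prime.
k = 19: 19 is prime.
k = 20: 20 = 2 × 10; 21 = 3 × 7; 22 = 2 × 11 — all composite.
So k = 20 is the smallest counterexample.

k = 20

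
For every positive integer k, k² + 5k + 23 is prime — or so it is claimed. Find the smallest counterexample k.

k = 14

A counterexample is any positive integer k such that k² + 5k + 23 is not prime; we check each in order.
For k = 1, 2, 3, 4, …, 11, 12, 13 the conclusion holds.
k = 14: k² + 5k + 23 = 289 = 17 × 17, composite.
Hence k = 14 is a counterexample.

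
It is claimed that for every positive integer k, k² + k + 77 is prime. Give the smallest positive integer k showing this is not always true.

We need the least positive integer k for which k² + k + 77 is not prime.
The first 5 eligible values, up to k = 5, all satisfy the conclusion.
k = 6: k² + k + 77 = 119 = 7 × 17, composite.

k = 6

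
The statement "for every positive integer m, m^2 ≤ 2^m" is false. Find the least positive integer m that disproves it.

m = 3

m = 1: m^2 = 1 and 2^m = 2, so 1 ≤ 2.
m = 2: m^2 = 4 and 2^m = 4, so 4 ≤ 4.
m = 3: m^2 = 9 and 2^m = 8, so 9 > 8.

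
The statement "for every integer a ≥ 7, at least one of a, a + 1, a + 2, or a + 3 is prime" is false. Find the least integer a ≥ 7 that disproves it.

We need the least integer a ≥ 7 for which a, a + 1, a + 2, a + 3 are all composite.
For a = 7, 8, 9, 10, …, 21, 22, 23 the conclusion holds.
a = 24: 24 = 2 × 12; 25 = 5 × 5; 26 = 2 × 13; 27 = 3 × 9 — all composite.

a = 24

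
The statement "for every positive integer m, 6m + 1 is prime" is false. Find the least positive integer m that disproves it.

We need the least positive integer m for which 6m + 1 is not prime.
For m = 1, 2, 3 the conclusion holds.
m = 4: 6m + 1 = 25 = 5 × 5, composite.
Hence m = 4 is a counterexample.

m = 4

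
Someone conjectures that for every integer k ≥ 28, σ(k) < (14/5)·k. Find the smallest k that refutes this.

k = 60

Check each integer k ≥ 28 in order until the claim fails.
The first 32 eligible values, up to k = 59, all satisfy the conclusion.
k = 60: σ(60) = 168; 168 ≥ 168.
Thus k = 60 disproves the claim, and no smaller k works.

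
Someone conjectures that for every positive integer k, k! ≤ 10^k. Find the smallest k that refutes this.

k = 25

Check each positive integer k in order until k! > 10^k.
The first 24 eligible values, up to k = 24, all satisfy the conclusion.
k = 25: k! = 15511210043330985984000000 and 10^k = 10000000000000000000000000, so 15511210043330985984000000 > 10000000000000000000000000.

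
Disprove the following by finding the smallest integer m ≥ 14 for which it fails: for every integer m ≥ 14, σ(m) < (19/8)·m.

For m = 14, 15, 16, 17, 18, 19, 20, 21, 22, 23 the conclusion holds.
m = 24: σ(24) = 60; 60 ≥ 57.
Thus m = 24 disproves the claim, and no smaller m works.

m = 24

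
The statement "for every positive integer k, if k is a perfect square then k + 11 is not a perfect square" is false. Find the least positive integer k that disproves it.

Check each positive integer k in order until k is a perfect square but k + 11 is a perfect square.
The first 4 eligible values, up to k = 16, all satisfy the conclusion.
k = 25: 25 = 5² and 25 + 11 = 36 = 6².
Hence k = 25 is a counterexample.

k = 25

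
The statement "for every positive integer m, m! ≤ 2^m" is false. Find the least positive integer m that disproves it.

A counterexample is any positive integer m such that m! > 2^m; we check each in order.
m = 1: m! = 1 and 2^m = 2, so 1 ≤ 2.
m = 2: m! = 2 and 2^m = 4, so 2 ≤ 4.
m = 3: m! = 6 and 2^m = 8, so 6 ≤ 8.
m = 4: m! = 24 and 2^m = 16, so 24 > 16.
Hence m = 4 is a counterexample.

m = 4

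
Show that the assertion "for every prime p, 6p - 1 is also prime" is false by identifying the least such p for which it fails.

p = 11

Check each prime p in order until 6p - 1 is not prime.
The first 4 eligible values, up to p = 7, all satisfy the conclusion.
p = 11: 6p - 1 = 65 = 5 × 13, not prime.
Thus p = 11 disproves the claim, and no smaller p works.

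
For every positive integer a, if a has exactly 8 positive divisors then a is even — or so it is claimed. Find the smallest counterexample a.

Check each positive integer a in order until a has exactly 8 positive divisors but a is odd.
The first 12 eligible values, up to a = 104, all satisfy the conclusion.
a = 105: divisors of 105: 1, 3, 5, 7, 15, 21, 35, 105; 105 is odd.
So a = 105 is the smallest counterexample.

a = 105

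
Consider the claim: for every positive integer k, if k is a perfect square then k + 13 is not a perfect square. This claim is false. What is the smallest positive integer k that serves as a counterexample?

We need the least positive integer k for which k is a perfect square but k + 13 is a perfect square.
k = 1: 1 + 13 = 14, not a perfect square.
k = 4: 4 + 13 = 17, not a perfect square.
k = 9: 9 + 13 = 22, not a perfect square.
k = 16: 16 + 13 = 29, not a perfect square.
k = 25: 25 + 13 = 38, not a perfect square.
k = 36: 36 = 6² and 36 + 13 = 49 = 7².

k = 36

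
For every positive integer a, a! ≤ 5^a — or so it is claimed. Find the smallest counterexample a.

A counterexample is any positive integer a such that a! > 5^a; we check each in order.
For a = 1, 2, 3, 4, …, 9, 10, 11 the conclusion holds.
a = 12: a! = 479001600 and 5^a = 244140625, so 479001600 > 244140625.
So a = 12 is the smallest counterexample.

a = 12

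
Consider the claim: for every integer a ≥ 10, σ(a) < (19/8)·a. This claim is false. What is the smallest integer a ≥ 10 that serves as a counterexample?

a = 24

For a = 10, 11, 12, 13, …, 21, 22, 23 the conclusion holds.
a = 24: σ(24) = 60; 60 ≥ 57.
So a = 24 is the smallest counterexample.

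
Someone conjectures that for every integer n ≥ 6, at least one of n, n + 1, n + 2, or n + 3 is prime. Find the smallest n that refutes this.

Check each integer n ≥ 6 in order until n, n + 1, n + 2, n + 3 are all composite.
The first 18 eligible values, up to n = 23, all satisfy the conclusion.
n = 24: 24 = 2 × 12; 25 = 5 × 5; 26 = 2 × 13; 27 = 3 × 9 — all composite.
Hence n = 24 is a counterexample.

n = 24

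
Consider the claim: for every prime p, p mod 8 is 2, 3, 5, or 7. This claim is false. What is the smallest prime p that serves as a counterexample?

Check each prime p in order until the claim fails.
p = 2: 2 mod 8 = 2.
p = 3: 3 mod 8 = 3.
p = 5: 5 mod 8 = 5.
p = 7: 7 mod 8 = 7.
p = 11: 11 mod 8 = 3.
p = 13: 13 mod 8 = 5.
p = 17: 17 mod 8 = 1 — not in {2, 3, 5, 7}.

p = 17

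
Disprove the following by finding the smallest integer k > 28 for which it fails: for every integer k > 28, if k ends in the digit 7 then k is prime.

k = 37: 37 ends in 7 and is prime.
k = 47: 47 ends in 7 and is prime.
k = 57: 57 ends in 7; 57 = 3 × 19, composite.

k = 57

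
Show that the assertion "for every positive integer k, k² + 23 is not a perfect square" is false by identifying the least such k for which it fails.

A counterexample is any positive integer k such that k² + 23 is a perfect square; we check each in order.
For k = 1, 2, 3, 4, 5, 6, 7, 8, 9, 10 the conclusion holds.
k = 11: 11² + 23 = 144 = 12², a perfect square.

k = 11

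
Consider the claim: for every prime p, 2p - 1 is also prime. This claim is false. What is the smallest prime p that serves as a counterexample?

p = 5

We need the least prime p for which 2p - 1 is not prime.
p = 2: 2p - 1 = 3, prime.
p = 3: 2p - 1 = 5, prime.
p = 5: 2p - 1 = 9 = 3 × 3, not prime.
Hence p = 5 is a counterexample.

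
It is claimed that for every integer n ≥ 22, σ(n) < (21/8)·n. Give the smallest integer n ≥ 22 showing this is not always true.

n = 60

Check each integer n ≥ 22 in order until the claim fails.
For n = 22, 23, 24, 25, …, 57, 58, 59 the conclusion holds.
n = 60: σ(60) = 168; 168 ≥ 315/2.
Hence n = 60 is a counterexample.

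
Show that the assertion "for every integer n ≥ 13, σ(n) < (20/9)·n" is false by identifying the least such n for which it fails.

n = 24

A counterexample is any integer n ≥ 13 such that the claim fails; we check each in order.
For n = 13, 14, 15, 16, …, 21, 22, 23 the conclusion holds.
n = 24: σ(24) = 60; 60 ≥ 160/3.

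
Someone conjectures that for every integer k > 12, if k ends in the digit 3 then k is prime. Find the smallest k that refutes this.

k = 33

Check each integer k > 12 in order until k ends in the digit 3 but k is not prime.
For k = 13, 23 the conclusion holds.
k = 33: 33 ends in 3; 33 = 3 × 11, composite.
Hence k = 33 is a counterexample.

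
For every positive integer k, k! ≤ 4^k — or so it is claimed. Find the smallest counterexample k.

k = 9

A counterexample is any positive integer k such that k! > 4^k; we check each in order.
For k = 1, 2, 3, 4, 5, 6, 7, 8 the conclusion holds.
k = 9: k! = 362880 and 4^k = 262144, so 362880 > 262144.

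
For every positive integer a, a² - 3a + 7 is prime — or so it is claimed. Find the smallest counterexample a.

a = 6

We need the least positive integer a for which a² - 3a + 7 is not prime.
The first 5 eligible values, up to a = 5, all satisfy the conclusion.
a = 6: a² - 3a + 7 = 25 = 5 × 5, composite.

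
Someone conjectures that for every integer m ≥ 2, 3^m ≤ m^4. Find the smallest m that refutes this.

A counterexample is any integer m ≥ 2 such that 3^m > m^4; we check each in order.
The first 6 eligible values, up to m = 7, all satisfy the conclusion.
m = 8: 3^m = 6561 and m^4 = 4096, so 6561 > 4096.
So m = 8 is the smallest counterexample.

m = 8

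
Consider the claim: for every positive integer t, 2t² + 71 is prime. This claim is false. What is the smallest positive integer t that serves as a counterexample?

For t = 1, 2, 3, 4 the conclusion holds.
t = 5: 2t² + 71 = 121 = 11 × 11, composite.
Thus t = 5 disproves the claim, and no smaller t works.

t = 5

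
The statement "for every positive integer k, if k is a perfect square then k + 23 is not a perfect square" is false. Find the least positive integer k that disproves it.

We need the least positive integer k for which k is a perfect square but k + 23 is a perfect square.
For k = 1, 4, 9, 16, 25, 36, 49, 64, 81, 100 the conclusion holds.
k = 121: 121 = 11² and 121 + 23 = 144 = 12².

k = 121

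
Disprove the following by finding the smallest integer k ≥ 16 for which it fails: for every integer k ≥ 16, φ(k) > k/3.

k = 18

We need the least integer k ≥ 16 for which the claim fails.
k = 16: φ(16) = 8 and 16/3 = 16/3, so φ(16) > 16/3.
k = 17: φ(17) = 16 and 17/3 = 17/3, so φ(17) > 17/3.
k = 18: φ(18) = 6 and 18/3 = 6, so φ(18) ≤ 18/3.
Thus k = 18 disproves the claim, and no smaller k works.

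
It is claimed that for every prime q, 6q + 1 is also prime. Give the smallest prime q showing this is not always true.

q = 19

Check each prime q in order until 6q + 1 is not prime.
For q = 2, 3, 5, 7, 11, 13, 17 the conclusion holds.
q = 19: 6q + 1 = 115 = 5 × 23, not prime.
Hence q = 19 is a counterexample.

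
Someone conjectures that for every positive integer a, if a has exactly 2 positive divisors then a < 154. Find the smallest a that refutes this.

a = 157

We need the least positive integer a for which a has exactly 2 positive divisors but the claim fails.
For a = 2, 3, 5, 7, …, 139, 149, 151 the conclusion holds.
a = 157: τ(157) = 2; 157 ≥ 154.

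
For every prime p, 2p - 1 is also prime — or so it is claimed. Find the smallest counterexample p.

p = 5

A counterexample is any prime p such that 2p - 1 is not prime; we check each in order.
For p = 2, 3 the conclusion holds.
p = 5: 2p - 1 = 9 = 3 × 3, not prime.
Thus p = 5 disproves the claim, and no smaller p works.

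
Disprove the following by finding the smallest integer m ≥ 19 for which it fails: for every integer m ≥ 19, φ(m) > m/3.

m = 24

A counterexample is any integer m ≥ 19 such that the claim fails; we check each in order.
m = 19: φ(19) = 18 and 19/3 = 19/3, so φ(19) > 19/3.
m = 20: φ(20) = 8 and 20/3 = 20/3, so φ(20) > 20/3.
m = 21: φ(21) = 12 and 21/3 = 7, so φ(21) > 21/3.
m = 22: φ(22) = 10 and 22/3 = 22/3, so φ(22) > 22/3.
m = 23: φ(23) = 22 and 23/3 = 23/3, so φ(23) > 23/3.
m = 24: φ(24) = 8 and 24/3 = 8, so φ(24) ≤ 24/3.
Thus m = 24 disproves the claim, and no smaller m works.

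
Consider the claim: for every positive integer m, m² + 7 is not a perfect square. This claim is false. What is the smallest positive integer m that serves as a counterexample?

We need the least positive integer m for which m² + 7 is a perfect square.
m = 1: 1² + 7 = 8, not a perfect square.
m = 2: 2² + 7 = 11, not a perfect square.
m = 3: 3² + 7 = 16 = 4², a perfect square.
Thus m = 3 disproves the claim, and no smaller m works.

m = 3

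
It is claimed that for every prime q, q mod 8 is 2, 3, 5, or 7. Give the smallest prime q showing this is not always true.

q = 17

Check each prime q in order until the claim fails.
For q = 2, 3, 5, 7, 11, 13 the conclusion holds.
q = 17: 17 mod 8 = 1 — not in {2, 3, 5, 7}.
Hence q = 17 is a counterexample.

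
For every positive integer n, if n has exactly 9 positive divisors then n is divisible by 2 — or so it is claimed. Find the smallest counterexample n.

For n = 36, 100, 196 the conclusion holds.
n = 225: τ(225) = 9; 225 mod 2 = 1.

n = 225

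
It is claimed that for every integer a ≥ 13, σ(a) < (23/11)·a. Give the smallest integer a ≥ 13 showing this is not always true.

a = 13: σ(13) = 14; 14 < 299/11.
a = 14: σ(14) = 24; 24 < 322/11.
a = 15: σ(15) = 24; 24 < 345/11.
a = 16: σ(16) = 31; 31 < 368/11.
a = 17: σ(17) = 18; 18 < 391/11.
a = 18: σ(18) = 39; 39 ≥ 414/11.
Thus a = 18 disproves the claim, and no smaller a works.

a = 18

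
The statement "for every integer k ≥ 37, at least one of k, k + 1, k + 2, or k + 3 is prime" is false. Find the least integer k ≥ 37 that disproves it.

The first 11 eligible values, up to k = 47, all satisfy the conclusion.
k = 48: 48 = 2 × 24; 49 = 7 × 7; 50 = 2 × 25; 51 = 3 × 17 — all composite.
Thus k = 48 disproves the claim, and no smaller k works.

k = 48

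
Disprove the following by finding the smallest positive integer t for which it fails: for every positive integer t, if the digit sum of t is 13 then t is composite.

t = 67

We need the least positive integer t for which the digit sum of t is 13 but t is prime.
For t = 49, 58 the conclusion holds.
t = 67: digit sum 13; 67 is prime, not composite.
Thus t = 67 disproves the claim, and no smaller t works.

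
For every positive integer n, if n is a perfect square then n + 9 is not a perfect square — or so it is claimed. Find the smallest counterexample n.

n = 16

Check each positive integer n in order until n is a perfect square but n + 9 is a perfect square.
n = 1: 1 + 9 = 10, not a perfect square.
n = 4: 4 + 9 = 13, not a perfect square.
n = 9: 9 + 9 = 18, not a perfect square.
n = 16: 16 = 4² and 16 + 9 = 25 = 5².
Hence n = 16 is a counterexample.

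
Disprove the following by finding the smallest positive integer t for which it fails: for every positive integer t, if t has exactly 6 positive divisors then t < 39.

We need the least positive integer t for which t has exactly 6 positive divisors but the claim fails.
For t = 12, 18, 20, 28, 32 the conclusion holds.
t = 44: τ(44) = 6; 44 ≥ 39.

t = 44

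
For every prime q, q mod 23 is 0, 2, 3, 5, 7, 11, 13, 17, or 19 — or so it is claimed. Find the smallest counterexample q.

q = 29

A counterexample is any prime q such that the claim fails; we check each in order.
For q = 2, 3, 5, 7, 11, 13, 17, 19, 23 the conclusion holds.
q = 29: 29 mod 23 = 6 — not in {0, 2, 3, 5, 7, 11, 13, 17, 19}.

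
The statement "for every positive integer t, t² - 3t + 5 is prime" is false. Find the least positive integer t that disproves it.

A counterexample is any positive integer t such that t² - 3t + 5 is not prime; we check each in order.
For t = 1, 2, 3 the conclusion holds.
t = 4: t² - 3t + 5 = 9 = 3 × 3, composite.

t = 4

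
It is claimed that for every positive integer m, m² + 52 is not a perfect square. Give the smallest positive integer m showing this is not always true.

For m = 1, 2, 3, 4, …, 9, 10, 11 the conclusion holds.
m = 12: 12² + 52 = 196 = 14², a perfect square.

m = 12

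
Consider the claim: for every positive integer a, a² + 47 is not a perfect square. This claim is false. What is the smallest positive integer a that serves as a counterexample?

For a = 1, 2, 3, 4, …, 20, 21, 22 the conclusion holds.
a = 23: 23² + 47 = 576 = 24², a perfect square.

a = 23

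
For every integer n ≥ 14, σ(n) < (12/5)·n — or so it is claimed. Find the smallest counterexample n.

A counterexample is any integer n ≥ 14 such that the claim fails; we check each in order.
For n = 14, 15, 16, 17, 18, 19, 20, 21, 22, 23 the conclusion holds.
n = 24: σ(24) = 60; 60 ≥ 288/5.
Thus n = 24 disproves the claim, and no smaller n works.

n = 24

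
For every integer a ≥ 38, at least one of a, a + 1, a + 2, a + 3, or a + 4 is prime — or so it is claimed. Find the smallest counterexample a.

Check each integer a ≥ 38 in order until a, a + 1, a + 2, a + 3, a + 4 are all composite.
The first 10 eligible values, up to a = 47, all satisfy the conclusion.
a = 48: 48 = 2 × 24; 49 = 7 × 7; 50 = 2 × 25; 51 = 3 × 17; 52 = 2 × 26 — all composite.
So a = 48 is the smallest counterexample.

a = 48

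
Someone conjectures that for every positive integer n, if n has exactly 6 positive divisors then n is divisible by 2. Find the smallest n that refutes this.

Check each positive integer n in order until n has exactly 6 positive divisors but n is not divisible by 2.
n = 12: τ(12) = 6; 12 mod 2 = 0.
n = 18: τ(18) = 6; 18 mod 2 = 0.
n = 20: τ(20) = 6; 20 mod 2 = 0.
n = 28: τ(28) = 6; 28 mod 2 = 0.
n = 32: τ(32) = 6; 32 mod 2 = 0.
n = 44: τ(44) = 6; 44 mod 2 = 0.
n = 45: τ(45) = 6; 45 mod 2 = 1.
Hence n = 45 is a counterexample.

n = 45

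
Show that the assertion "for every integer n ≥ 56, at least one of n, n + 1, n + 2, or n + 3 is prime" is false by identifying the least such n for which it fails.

Check each integer n ≥ 56 in order until n, n + 1, n + 2, n + 3 are all composite.
The first 6 eligible values, up to n = 61, all satisfy the conclusion.
n = 62: 62 = 2 × 31; 63 = 3 × 21; 64 = 2 × 32; 65 = 5 × 13 — all composite.
Hence n = 62 is a counterexample.

n = 62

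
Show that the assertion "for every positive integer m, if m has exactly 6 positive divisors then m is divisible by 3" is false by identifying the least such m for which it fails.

m = 12: τ(12) = 6; 12 mod 3 = 0.
m = 18: τ(18) = 6; 18 mod 3 = 0.
m = 20: τ(20) = 6; 20 mod 3 = 2.
So m = 20 is the smallest counterexample.

m = 20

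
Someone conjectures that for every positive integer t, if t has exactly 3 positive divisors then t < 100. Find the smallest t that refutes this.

t = 121

A counterexample is any positive integer t such that t has exactly 3 positive divisors but the claim fails; we check each in order.
The first 4 eligible values, up to t = 49, all satisfy the conclusion.
t = 121: τ(121) = 3; 121 ≥ 100.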